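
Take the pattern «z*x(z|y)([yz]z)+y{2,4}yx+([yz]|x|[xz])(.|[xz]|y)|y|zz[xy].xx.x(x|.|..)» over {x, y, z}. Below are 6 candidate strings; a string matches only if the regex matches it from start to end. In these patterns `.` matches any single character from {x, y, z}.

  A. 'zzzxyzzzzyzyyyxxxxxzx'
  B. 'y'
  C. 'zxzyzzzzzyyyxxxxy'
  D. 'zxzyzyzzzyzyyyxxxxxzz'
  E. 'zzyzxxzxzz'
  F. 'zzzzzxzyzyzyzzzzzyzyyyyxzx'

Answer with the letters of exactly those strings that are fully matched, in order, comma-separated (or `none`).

A → match
B → match
C → match
D → match
E → match
F → match

A, B, C, D, E, F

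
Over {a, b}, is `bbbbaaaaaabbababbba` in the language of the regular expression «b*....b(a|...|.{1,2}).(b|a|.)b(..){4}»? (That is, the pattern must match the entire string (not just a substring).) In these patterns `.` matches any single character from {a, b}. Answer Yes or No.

No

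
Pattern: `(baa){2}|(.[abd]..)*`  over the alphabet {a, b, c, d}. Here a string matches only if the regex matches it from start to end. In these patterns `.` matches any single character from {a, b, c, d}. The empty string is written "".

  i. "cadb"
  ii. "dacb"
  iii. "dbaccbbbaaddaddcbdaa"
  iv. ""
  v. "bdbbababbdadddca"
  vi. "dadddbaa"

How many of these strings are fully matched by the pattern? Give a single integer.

i → match
ii → match
iii → match
iv → match
v → match
vi → match
Total matched: 6

6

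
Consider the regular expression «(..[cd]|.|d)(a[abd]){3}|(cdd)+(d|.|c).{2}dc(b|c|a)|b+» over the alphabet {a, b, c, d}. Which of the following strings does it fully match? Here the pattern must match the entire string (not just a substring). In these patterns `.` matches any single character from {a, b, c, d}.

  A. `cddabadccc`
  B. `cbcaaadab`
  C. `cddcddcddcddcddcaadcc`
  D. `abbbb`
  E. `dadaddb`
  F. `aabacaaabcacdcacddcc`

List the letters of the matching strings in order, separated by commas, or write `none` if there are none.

A → no match
B → match
C → match
D → no match
E → no match
F → no match

B, C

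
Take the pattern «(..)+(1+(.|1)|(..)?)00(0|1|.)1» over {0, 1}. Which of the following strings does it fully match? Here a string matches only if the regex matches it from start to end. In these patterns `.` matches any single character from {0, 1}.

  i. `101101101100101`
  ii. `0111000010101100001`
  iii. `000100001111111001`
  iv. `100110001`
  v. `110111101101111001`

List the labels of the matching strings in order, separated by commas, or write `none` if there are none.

ii

i → no match
ii → match
iii → no match
iv. `100110001` → no match
v → no match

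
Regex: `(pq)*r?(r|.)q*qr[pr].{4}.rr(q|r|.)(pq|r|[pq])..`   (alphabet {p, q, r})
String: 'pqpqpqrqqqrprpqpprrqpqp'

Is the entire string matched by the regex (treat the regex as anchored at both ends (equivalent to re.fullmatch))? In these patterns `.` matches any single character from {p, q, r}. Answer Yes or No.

Yes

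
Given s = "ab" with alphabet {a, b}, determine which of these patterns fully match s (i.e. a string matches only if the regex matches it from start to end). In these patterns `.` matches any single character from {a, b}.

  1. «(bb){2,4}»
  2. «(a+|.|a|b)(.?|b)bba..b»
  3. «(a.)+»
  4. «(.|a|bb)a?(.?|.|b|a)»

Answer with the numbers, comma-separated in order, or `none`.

3, 4

1 → no match — must start with "bb"
2 → no match
3 → match
4 → match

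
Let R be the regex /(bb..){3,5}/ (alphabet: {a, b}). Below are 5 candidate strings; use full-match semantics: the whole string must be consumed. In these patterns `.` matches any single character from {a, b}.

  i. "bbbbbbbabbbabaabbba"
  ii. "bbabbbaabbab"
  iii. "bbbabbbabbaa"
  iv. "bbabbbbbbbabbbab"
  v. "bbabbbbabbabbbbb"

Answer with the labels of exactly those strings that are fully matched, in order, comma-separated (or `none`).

ii, iii, iv, v

i → no match
ii. "bbabbbaabbab" → match
iii. "bbbabbbabbaa" → match
iv → match
v → match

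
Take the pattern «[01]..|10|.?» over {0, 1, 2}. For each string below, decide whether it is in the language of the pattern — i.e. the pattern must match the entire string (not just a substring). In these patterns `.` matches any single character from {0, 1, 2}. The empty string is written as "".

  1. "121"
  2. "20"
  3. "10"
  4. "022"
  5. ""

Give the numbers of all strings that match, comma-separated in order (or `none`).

1, 3, 4, 5

1 → match
2 → no match
3 → match
4 → match
5 → match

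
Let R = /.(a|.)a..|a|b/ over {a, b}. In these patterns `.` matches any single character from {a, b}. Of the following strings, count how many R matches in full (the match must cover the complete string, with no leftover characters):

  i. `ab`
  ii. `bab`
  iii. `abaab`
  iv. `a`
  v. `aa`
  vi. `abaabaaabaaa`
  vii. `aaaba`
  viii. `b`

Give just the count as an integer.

4

i. `ab` → no match
ii. `bab` → no match
iii. `abaab` → match
iv. `a` → match
v. `aa` → no match
vi. `abaabaaabaaa` → no match
vii. `aaaba` → match
viii. `b` → match
Total matched: 4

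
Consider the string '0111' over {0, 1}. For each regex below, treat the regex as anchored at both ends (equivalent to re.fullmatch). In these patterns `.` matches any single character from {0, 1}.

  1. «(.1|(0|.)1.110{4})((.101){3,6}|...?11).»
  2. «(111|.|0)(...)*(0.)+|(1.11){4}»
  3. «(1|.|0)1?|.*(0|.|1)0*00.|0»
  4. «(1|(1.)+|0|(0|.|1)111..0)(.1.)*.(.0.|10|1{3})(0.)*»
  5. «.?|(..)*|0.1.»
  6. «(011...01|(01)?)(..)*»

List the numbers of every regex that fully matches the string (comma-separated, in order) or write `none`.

5, 6

1 → no match
2 → no match
3 → no match
4 → no match
5 → match
6 → match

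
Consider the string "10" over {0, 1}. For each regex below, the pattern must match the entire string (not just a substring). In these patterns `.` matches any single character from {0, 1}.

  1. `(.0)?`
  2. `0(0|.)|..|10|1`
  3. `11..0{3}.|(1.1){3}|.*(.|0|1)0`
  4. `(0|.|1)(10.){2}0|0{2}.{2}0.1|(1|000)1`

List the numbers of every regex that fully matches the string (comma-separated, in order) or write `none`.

1, 2, 3

1 → match
2 → match
3 → match
4 → no match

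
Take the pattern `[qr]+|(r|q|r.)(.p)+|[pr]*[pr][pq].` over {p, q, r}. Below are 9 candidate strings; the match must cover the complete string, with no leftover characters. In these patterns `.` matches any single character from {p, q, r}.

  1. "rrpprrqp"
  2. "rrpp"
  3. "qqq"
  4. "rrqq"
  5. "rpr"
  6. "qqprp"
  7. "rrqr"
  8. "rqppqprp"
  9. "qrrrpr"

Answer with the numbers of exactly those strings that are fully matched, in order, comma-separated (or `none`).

1, 2, 3, 4, 5, 6, 7, 8

1. "rrpprrqp" → match
2. "rrpp" → match
3. "qqq" → match
4. "rrqq" → match
5. "rpr" → match
6. "qqprp" → match
7. "rrqr" → match
8. "rqppqprp" → match
9. "qrrrpr" → no match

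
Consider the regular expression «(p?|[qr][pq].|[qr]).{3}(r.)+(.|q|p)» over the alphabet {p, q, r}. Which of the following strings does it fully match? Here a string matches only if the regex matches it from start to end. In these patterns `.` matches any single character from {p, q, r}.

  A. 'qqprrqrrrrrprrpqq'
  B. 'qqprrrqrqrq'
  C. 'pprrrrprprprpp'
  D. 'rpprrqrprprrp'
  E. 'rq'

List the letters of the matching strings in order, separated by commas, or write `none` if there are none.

A → no match
B → no match
C → match
D → match
E → no match

C, D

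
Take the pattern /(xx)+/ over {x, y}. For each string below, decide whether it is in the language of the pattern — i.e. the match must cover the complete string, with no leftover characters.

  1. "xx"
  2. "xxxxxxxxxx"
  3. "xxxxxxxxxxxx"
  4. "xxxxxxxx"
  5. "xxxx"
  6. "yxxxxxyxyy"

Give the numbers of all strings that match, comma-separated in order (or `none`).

1, 2, 3, 4, 5

1 → match
2 → match
3 → match
4 → match
5 → match
6 → no match — must start with "xx"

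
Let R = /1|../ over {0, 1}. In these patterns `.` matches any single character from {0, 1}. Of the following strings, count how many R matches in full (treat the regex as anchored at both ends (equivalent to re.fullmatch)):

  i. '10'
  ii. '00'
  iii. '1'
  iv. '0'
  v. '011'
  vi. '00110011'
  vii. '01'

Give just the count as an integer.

4

i → match
ii → match
iii → match
iv → no match
v → no match
vi → no match
vii → match
Total matched: 4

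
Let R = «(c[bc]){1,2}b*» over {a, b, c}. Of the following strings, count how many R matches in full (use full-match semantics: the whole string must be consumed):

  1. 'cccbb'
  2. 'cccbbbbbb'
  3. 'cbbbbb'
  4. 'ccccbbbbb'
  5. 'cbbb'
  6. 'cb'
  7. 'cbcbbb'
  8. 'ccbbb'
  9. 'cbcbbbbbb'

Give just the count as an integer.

9

1 → match
2 → match
3 → match
4 → match
5 → match
6 → match
7 → match
8 → match
9 → match
Total matched: 9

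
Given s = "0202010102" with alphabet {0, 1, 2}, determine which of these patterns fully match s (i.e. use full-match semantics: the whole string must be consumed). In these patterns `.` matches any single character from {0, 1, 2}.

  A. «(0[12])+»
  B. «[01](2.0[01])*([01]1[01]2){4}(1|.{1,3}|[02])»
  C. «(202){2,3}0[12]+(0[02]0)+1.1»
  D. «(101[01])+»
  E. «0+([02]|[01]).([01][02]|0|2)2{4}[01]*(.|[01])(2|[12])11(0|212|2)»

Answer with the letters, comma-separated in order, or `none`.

A

A → match
B → no match
C → no match — must start with "202"
D → no match — must start with "101"
E → no match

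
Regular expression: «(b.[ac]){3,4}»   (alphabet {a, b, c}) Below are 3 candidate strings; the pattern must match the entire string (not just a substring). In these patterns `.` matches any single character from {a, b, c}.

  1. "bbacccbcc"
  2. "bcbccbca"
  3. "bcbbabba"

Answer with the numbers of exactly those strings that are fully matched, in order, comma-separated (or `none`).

none

1 → no match
2 → no match
3 → no match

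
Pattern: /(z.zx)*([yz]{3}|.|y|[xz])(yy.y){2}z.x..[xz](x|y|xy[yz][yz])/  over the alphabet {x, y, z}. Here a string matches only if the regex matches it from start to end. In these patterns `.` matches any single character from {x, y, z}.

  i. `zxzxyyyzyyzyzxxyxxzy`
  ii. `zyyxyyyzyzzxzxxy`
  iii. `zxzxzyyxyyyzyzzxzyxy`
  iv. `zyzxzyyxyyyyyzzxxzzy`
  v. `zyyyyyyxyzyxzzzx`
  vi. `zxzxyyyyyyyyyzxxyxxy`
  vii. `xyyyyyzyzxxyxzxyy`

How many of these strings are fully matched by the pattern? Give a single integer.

5

i → no match
ii → match
iii → match
iv → match
v → match
vi → match
vii → no match
Total matched: 5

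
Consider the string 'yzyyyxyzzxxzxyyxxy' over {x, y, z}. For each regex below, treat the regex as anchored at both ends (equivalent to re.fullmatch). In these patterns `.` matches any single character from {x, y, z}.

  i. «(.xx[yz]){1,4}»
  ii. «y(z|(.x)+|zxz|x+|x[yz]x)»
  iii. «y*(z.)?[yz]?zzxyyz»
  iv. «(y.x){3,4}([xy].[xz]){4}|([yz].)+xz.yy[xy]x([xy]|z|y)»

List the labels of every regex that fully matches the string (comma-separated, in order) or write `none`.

i → no match
ii → no match
iii → no match — must end with 'zzxyyz'
iv → match

iv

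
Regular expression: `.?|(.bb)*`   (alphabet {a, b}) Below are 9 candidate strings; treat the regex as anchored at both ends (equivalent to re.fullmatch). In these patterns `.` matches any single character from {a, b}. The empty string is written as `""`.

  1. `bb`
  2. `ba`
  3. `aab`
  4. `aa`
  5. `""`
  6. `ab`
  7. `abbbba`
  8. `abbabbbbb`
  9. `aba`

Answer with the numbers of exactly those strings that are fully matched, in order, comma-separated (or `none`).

5, 8

1 → no match
2 → no match
3 → no match
4 → no match
5 → match
6 → no match
7 → no match
8 → match
9 → no match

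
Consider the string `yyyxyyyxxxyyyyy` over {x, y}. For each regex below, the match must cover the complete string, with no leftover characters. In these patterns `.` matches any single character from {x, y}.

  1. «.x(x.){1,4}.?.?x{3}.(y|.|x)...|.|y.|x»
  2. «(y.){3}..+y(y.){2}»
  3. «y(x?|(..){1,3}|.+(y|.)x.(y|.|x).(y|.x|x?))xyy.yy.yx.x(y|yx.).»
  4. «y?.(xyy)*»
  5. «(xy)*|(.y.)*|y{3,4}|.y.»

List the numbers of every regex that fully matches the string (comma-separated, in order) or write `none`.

2

1 → no match
2 → match
3 → no match
4 → no match
5 → no match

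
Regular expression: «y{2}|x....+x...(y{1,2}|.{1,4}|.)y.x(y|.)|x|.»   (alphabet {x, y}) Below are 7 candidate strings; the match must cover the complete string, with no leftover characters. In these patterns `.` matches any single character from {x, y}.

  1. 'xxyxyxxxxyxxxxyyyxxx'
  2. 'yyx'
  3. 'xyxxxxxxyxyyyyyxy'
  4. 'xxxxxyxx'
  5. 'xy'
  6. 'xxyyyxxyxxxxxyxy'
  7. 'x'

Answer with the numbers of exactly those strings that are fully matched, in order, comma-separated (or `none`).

1, 3, 7

1 → match
2 → no match
3 → match
4 → no match
5 → no match
6 → no match
7 → match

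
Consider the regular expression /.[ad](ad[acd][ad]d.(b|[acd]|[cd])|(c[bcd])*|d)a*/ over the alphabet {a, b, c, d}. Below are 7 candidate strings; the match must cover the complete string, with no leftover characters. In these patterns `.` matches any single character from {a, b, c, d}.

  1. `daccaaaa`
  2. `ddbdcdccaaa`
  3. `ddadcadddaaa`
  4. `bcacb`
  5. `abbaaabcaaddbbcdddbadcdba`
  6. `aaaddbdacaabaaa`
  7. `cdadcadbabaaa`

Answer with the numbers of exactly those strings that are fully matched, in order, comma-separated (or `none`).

1, 3

1. `daccaaaa` → match
2. `ddbdcdccaaa` → no match
3. `ddadcadddaaa` → match
4. `bcacb` → no match
5 → no match
6 → no match
7 → no match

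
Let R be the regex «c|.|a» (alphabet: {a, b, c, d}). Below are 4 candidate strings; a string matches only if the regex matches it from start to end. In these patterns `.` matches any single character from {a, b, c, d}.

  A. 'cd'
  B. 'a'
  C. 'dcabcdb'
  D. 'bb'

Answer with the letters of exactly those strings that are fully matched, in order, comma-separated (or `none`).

A → no match
B → match
C → no match
D → no match

B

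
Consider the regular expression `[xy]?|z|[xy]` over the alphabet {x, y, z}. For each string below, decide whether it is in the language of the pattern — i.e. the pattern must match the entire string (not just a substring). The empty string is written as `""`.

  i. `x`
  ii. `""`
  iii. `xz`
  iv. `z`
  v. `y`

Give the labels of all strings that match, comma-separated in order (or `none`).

i → match
ii → match
iii → no match
iv → match
v → match

i, ii, iv, v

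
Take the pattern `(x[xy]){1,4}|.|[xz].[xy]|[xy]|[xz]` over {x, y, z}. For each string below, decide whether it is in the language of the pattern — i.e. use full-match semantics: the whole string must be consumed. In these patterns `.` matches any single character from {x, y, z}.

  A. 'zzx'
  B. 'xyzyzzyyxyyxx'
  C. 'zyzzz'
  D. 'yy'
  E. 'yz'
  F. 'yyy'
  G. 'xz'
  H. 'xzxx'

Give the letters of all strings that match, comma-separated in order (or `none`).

A

A → match
B → no match
C → no match
D → no match
E → no match
F → no match
G → no match
H → no match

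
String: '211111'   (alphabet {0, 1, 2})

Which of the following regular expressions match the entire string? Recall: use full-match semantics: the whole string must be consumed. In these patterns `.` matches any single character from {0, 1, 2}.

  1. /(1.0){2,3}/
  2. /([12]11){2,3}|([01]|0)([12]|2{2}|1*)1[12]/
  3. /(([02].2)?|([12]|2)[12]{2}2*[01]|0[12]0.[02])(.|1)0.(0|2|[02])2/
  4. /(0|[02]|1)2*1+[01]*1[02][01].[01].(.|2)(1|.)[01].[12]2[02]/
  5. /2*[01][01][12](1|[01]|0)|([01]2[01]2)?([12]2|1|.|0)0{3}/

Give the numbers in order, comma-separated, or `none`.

1 → no match — must start with '1'
2 → match
3 → no match — must end with '2'
4 → no match
5 → no match

2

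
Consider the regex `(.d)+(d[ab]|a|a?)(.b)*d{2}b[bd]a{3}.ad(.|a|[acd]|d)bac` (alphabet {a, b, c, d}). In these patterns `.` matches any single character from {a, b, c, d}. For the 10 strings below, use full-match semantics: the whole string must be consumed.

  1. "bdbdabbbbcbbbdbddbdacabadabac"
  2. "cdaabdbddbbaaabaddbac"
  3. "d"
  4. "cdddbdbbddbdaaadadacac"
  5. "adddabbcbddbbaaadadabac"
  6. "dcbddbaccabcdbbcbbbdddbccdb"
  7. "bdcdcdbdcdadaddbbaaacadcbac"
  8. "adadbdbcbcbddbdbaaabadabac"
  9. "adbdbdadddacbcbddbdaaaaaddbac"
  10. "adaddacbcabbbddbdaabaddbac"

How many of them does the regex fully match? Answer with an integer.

1 → no match
2 → match
3 → no match — must end with "bac"
4 → no match — must end with "bac"
5 → match
6 → no match — must end with "bac"
7 → match
8 → no match
9 → match
10 → no match
Total matched: 4

4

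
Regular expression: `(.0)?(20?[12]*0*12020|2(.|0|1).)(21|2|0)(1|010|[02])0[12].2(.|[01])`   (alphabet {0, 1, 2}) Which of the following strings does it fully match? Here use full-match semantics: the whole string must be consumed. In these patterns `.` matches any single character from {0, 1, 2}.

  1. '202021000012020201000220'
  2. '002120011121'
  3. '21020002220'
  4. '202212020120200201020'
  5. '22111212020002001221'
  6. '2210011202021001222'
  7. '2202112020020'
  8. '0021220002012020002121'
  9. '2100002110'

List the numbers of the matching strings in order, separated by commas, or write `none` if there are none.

none

1 → no match
2 → no match
3 → no match
4 → no match
5 → no match
6 → no match
7 → no match
8 → no match
9 → no match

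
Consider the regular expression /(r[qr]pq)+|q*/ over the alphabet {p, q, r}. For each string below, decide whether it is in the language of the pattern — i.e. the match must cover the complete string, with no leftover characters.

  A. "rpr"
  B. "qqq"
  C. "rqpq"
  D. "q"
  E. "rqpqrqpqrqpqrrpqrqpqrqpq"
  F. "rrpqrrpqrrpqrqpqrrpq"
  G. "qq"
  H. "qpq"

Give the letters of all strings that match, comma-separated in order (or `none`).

A → no match
B → match
C → match
D → match
E → match
F → match
G → match
H → no match

B, C, D, E, F, G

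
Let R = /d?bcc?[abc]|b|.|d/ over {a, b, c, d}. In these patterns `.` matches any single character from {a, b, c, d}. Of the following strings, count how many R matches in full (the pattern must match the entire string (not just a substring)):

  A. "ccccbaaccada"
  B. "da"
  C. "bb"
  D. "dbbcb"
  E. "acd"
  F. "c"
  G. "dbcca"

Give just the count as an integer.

2

A. "ccccbaaccada" → no match
B. "da" → no match
C. "bb" → no match
D. "dbbcb" → no match
E. "acd" → no match
F. "c" → match
G. "dbcca" → match
Total matched: 2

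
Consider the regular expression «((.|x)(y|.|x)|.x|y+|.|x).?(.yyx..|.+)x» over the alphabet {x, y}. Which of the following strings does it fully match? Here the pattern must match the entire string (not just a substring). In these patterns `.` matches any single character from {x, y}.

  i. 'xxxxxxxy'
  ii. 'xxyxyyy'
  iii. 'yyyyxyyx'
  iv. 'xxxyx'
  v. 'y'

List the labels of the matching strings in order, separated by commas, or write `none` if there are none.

i → no match — must end with 'x'
ii → no match — must end with 'x'
iii → match
iv → match
v → no match — must end with 'x'

iii, iv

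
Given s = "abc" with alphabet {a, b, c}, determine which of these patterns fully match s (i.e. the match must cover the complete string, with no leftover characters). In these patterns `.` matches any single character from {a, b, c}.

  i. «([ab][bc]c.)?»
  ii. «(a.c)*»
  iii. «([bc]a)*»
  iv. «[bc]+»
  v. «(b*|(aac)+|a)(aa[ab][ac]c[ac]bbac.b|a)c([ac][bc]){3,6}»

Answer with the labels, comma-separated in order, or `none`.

i → no match
ii → match
iii → no match
iv → no match
v → no match

ii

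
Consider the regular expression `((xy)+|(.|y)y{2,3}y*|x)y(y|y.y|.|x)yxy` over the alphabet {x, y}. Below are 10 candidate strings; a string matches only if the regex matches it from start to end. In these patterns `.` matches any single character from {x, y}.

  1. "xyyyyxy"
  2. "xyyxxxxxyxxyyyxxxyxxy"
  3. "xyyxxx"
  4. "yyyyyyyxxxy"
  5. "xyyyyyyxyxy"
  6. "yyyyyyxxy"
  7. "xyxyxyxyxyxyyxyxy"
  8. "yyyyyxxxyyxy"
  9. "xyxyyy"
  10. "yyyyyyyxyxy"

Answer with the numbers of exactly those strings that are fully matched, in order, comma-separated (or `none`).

1, 5, 7, 10

1 → match
2 → no match — must end with "yxy"
3 → no match — must end with "yxy"
4 → no match — must end with "yxy"
5 → match
6 → no match — must end with "yxy"
7 → match
8 → no match
9 → no match — must end with "yxy"
10 → match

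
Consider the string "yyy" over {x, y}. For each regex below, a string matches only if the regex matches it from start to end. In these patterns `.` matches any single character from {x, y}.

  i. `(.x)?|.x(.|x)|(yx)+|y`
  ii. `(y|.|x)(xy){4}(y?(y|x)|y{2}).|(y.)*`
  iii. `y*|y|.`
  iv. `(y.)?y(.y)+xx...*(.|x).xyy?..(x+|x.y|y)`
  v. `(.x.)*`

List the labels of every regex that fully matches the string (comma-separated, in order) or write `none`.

iii

i → no match
ii → no match
iii → match
iv → no match
v → no match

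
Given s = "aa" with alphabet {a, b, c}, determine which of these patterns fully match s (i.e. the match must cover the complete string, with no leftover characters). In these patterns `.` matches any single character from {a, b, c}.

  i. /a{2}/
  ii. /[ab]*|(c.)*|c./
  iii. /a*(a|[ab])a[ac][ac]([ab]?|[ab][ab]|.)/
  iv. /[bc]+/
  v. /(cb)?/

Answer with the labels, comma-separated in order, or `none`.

i, ii

i → match
ii → match
iii → no match
iv → no match
v → no match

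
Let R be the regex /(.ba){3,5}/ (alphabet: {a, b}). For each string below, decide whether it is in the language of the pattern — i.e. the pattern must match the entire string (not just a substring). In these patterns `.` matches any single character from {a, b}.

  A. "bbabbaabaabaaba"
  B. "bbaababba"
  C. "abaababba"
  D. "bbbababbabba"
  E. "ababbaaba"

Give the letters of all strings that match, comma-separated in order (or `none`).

A → match
B → match
C → match
D → no match
E → match

A, B, C, E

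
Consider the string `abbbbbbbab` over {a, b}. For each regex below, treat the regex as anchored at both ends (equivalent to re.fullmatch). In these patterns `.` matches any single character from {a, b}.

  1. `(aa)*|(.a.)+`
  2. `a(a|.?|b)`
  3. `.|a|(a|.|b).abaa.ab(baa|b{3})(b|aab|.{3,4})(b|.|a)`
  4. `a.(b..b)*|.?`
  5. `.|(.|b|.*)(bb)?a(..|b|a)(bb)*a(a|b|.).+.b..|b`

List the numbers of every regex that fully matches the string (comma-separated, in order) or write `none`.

1 → no match
2 → no match
3 → no match
4 → match
5 → no match

4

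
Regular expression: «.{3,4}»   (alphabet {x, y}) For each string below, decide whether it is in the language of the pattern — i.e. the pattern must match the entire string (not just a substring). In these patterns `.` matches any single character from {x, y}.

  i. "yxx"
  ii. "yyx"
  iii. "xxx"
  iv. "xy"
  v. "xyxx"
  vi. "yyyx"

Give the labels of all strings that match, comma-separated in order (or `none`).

i. "yxx" → match
ii. "yyx" → match
iii. "xxx" → match
iv. "xy" → no match
v. "xyxx" → match
vi. "yyyx" → match

i, ii, iii, v, vi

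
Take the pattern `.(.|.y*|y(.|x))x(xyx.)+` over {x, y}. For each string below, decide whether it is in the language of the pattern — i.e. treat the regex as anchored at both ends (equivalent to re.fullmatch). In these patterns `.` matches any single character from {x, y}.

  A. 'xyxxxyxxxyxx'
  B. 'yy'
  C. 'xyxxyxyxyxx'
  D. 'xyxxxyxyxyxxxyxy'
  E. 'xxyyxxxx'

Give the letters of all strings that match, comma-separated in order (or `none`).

A → match
B → no match
C → match
D → match
E → no match

A, C, D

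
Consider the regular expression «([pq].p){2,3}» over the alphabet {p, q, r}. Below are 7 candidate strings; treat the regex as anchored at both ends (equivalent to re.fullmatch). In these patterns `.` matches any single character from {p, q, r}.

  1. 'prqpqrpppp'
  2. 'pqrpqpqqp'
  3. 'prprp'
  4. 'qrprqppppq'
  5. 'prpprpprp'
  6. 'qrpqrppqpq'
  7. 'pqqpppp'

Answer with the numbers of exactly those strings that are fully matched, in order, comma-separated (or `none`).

5

1 → no match
2 → no match
3 → no match
4 → no match — must end with 'p'
5 → match
6 → no match — must end with 'p'
7 → no match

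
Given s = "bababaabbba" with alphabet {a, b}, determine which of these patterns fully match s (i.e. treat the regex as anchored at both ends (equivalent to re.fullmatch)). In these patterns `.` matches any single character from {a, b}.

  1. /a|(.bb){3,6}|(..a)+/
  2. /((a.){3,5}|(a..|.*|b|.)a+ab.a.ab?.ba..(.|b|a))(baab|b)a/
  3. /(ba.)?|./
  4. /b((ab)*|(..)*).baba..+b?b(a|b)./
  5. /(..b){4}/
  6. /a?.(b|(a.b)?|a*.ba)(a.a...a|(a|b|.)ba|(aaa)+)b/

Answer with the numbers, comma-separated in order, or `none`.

4

1 → no match
2 → no match
3 → no match
4 → match
5 → no match — must end with "b"
6 → no match — must end with "b"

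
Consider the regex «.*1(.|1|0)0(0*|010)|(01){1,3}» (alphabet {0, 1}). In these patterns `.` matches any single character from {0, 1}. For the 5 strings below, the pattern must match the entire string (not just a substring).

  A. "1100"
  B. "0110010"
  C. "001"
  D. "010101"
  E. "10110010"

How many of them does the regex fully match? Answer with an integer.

A → match
B → match
C → no match
D → match
E → match
Total matched: 4

4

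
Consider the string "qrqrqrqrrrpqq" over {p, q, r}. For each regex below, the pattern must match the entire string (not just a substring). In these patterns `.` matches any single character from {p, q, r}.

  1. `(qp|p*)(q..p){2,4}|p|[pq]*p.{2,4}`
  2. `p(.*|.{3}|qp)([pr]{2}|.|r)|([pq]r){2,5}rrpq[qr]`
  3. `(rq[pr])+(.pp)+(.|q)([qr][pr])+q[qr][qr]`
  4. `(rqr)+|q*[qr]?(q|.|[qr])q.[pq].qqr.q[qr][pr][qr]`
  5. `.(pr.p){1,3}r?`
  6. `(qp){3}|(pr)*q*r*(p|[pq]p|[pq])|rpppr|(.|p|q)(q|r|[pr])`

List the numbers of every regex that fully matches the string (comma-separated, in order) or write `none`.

1 → no match
2 → match
3 → no match — must start with "rq"
4 → no match
5 → no match
6 → no match

2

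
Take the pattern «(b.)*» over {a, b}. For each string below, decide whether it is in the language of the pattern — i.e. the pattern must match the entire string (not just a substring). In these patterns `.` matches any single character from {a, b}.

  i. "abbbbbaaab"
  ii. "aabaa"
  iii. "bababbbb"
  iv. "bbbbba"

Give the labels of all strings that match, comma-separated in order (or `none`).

iii, iv

i → no match
ii → no match
iii → match
iv → match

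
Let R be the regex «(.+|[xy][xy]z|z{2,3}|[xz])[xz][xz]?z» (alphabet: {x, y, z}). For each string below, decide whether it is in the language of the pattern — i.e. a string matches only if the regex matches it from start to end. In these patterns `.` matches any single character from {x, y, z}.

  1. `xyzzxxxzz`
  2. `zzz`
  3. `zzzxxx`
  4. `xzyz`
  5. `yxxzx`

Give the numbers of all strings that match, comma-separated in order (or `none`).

1, 2

1 → match
2 → match
3 → no match — must end with `z`
4 → no match
5 → no match — must end with `z`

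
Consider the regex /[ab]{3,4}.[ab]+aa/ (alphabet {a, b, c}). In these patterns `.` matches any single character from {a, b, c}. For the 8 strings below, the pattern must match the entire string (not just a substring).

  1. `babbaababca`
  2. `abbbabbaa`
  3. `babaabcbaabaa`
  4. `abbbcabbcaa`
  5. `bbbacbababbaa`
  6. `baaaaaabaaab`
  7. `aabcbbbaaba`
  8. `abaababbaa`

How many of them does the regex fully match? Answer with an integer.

3

1 → no match — must end with `aa`
2 → match
3 → no match
4 → no match
5 → match
6 → no match — must end with `aa`
7 → no match — must end with `aa`
8 → match
Total matched: 3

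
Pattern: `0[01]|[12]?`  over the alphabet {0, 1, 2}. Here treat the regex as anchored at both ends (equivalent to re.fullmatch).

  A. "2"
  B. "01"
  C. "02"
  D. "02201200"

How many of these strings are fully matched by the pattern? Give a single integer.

2

A → match
B → match
C → no match
D → no match
Total matched: 2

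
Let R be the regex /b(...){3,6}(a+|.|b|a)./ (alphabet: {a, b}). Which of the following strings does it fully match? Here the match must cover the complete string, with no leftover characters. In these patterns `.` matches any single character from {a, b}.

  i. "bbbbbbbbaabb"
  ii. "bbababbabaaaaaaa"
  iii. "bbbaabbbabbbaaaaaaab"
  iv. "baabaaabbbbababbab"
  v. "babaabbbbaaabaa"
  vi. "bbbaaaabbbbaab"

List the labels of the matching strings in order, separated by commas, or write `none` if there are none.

i, ii, iii, iv, v

i → match
ii → match
iii → match
iv → match
v → match
vi → no match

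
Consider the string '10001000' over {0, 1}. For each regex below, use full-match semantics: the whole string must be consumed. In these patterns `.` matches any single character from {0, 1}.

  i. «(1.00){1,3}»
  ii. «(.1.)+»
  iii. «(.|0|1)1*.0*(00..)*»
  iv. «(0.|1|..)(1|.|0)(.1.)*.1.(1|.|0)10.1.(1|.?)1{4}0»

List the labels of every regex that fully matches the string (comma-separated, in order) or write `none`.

i

i → match
ii → no match
iii → no match
iv → no match — must end with '10'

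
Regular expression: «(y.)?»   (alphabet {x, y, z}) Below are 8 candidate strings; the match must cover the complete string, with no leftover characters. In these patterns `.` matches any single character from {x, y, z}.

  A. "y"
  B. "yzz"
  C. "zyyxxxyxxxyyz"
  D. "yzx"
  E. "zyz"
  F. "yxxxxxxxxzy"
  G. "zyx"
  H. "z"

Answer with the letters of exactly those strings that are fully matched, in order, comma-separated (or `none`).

none

A → no match
B → no match
C → no match
D → no match
E → no match
F → no match
G → no match
H → no match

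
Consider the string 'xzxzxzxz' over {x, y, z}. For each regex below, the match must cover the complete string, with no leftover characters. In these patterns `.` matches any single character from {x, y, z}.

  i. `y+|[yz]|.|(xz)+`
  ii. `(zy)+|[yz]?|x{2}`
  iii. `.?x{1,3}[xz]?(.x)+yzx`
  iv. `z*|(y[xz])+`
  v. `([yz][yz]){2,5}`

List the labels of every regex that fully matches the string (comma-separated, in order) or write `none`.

i → match
ii → no match
iii → no match — must end with 'xyzx'
iv → no match
v → no match

i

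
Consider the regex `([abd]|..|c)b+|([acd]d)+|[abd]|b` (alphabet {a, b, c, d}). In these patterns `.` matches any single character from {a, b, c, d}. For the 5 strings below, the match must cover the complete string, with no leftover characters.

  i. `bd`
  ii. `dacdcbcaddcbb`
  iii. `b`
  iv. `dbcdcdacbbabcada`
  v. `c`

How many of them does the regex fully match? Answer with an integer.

1

i → no match
ii → no match
iii → match
iv → no match
v → no match
Total matched: 1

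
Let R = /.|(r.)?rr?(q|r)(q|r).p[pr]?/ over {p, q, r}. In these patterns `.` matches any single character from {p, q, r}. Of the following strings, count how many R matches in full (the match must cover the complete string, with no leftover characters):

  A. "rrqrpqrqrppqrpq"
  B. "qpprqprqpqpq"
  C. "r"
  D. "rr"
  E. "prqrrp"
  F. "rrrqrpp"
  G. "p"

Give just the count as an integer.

3

A → no match
B → no match
C → match
D → no match
E → no match
F → match
G → match
Total matched: 3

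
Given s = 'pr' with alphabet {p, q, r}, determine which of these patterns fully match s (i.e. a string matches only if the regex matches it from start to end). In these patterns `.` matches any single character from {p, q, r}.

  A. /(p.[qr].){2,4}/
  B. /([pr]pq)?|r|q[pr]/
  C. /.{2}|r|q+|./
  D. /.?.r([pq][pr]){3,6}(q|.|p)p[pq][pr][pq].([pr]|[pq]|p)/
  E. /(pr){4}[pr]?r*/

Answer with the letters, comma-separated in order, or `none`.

A → no match
B → no match
C → match
D → no match
E → no match

C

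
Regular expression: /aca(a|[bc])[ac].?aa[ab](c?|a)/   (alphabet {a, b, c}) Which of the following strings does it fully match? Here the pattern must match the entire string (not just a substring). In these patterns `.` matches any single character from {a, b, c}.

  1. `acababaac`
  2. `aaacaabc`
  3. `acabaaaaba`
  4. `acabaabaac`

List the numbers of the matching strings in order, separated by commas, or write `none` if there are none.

3

1. `acababaac` → no match
2. `aaacaabc` → no match — must start with `aca`
3. `acabaaaaba` → match
4. `acabaabaac` → no match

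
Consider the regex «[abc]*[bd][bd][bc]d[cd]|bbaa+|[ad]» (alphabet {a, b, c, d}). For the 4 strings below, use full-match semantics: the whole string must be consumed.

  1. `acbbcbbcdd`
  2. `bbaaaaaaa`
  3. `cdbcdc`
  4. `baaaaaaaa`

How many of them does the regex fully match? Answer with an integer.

3

1 → match
2 → match
3 → match
4 → no match
Total matched: 3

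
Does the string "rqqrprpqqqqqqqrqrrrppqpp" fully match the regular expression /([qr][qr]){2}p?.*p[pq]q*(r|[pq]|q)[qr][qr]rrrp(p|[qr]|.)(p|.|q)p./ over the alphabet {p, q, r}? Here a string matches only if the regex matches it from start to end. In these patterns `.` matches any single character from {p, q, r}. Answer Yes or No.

Yes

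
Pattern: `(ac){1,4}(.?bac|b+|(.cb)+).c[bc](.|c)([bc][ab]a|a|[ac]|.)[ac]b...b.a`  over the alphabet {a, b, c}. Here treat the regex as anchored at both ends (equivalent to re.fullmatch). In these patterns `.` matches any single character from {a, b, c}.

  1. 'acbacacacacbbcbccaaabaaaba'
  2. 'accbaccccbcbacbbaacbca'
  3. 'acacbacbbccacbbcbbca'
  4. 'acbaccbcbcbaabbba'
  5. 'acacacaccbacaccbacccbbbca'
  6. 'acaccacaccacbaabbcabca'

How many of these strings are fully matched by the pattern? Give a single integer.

1 → no match
2 → no match
3 → no match
4 → no match
5 → no match
6 → no match
Total matched: 0

0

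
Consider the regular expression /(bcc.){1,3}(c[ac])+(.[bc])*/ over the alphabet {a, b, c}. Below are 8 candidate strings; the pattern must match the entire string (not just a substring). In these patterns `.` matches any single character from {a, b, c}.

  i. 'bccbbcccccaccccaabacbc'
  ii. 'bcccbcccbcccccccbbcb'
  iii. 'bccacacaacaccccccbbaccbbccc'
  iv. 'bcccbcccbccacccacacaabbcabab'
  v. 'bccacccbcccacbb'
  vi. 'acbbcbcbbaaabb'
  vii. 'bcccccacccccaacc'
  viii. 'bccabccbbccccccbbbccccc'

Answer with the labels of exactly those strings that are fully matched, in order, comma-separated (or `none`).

ii, iv

i → no match
ii → match
iii → no match
iv → match
v → no match
vi → no match — must start with 'bcc'
vii → no match
viii → no match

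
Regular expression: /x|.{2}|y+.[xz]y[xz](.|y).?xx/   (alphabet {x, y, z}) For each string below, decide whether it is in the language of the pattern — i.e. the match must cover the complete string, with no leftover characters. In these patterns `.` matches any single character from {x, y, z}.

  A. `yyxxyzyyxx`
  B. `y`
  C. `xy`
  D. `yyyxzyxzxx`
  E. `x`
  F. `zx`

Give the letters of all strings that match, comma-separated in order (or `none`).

A → match
B → no match
C → match
D → match
E → match
F → match

A, C, D, E, F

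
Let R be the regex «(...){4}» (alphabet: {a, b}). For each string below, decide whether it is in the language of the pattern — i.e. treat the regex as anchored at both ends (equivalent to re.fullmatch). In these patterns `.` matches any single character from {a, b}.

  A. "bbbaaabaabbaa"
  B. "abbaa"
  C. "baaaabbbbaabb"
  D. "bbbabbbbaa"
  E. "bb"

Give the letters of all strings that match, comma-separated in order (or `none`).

A → no match
B → no match
C → no match
D → no match
E → no match

none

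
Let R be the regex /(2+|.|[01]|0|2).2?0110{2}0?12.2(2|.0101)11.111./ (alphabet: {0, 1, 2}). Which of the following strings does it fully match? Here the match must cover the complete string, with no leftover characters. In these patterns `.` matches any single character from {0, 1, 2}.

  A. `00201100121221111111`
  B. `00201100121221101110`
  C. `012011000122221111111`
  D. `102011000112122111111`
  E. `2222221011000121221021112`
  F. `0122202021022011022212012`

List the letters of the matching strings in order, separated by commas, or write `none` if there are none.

A, B, C

A → match
B → match
C → match
D → no match
E → no match
F → no match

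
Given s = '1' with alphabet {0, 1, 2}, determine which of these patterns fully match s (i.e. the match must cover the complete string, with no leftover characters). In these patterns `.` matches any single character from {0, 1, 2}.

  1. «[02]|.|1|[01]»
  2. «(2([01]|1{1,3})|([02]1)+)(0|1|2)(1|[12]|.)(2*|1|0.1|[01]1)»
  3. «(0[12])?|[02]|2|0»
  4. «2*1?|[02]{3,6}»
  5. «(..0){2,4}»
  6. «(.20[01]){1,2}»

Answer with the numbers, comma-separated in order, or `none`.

1 → match
2 → no match
3 → no match
4 → match
5 → no match — must end with '0'
6 → no match

1, 4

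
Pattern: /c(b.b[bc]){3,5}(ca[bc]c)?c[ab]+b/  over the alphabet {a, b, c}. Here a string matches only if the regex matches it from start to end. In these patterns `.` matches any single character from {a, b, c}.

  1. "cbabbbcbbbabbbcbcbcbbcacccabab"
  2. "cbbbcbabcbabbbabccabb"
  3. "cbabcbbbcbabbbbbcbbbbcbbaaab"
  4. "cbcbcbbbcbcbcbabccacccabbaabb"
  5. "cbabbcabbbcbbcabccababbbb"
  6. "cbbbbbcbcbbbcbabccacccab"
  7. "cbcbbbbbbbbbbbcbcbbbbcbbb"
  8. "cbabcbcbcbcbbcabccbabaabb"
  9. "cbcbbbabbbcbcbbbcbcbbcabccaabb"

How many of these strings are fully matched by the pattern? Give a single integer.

1 → match
2 → match
3 → match
4 → match
5 → no match
6 → match
7 → match
8 → match
9 → match
Total matched: 8

8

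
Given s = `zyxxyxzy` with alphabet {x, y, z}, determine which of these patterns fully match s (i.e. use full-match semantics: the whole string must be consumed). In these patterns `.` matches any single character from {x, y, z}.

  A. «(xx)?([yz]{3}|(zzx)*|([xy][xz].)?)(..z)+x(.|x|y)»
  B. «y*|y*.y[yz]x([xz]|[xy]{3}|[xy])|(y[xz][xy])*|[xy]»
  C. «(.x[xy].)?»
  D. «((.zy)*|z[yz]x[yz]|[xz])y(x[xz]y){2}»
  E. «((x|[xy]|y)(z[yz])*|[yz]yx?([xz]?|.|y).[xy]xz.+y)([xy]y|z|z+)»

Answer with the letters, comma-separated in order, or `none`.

D

A → no match
B → no match
C → no match
D → match
E → no match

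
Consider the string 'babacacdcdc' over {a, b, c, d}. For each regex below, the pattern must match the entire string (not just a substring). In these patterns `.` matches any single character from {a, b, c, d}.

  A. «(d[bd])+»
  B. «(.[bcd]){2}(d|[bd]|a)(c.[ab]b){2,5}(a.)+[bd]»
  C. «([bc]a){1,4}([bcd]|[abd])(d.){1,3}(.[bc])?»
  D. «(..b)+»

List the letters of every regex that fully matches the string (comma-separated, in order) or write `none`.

C

A → no match — must start with 'd'
B → no match
C → match
D → no match — must end with 'b'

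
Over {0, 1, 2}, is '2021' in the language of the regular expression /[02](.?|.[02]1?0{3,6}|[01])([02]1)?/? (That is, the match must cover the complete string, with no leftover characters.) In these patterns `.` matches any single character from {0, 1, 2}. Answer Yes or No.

Yes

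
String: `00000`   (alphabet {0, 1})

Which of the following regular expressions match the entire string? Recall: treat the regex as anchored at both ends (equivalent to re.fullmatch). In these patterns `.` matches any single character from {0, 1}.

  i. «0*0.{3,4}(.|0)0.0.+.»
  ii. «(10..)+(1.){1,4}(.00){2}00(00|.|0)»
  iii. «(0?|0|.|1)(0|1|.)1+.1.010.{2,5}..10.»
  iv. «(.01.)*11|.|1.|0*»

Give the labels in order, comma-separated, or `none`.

i → no match
ii → no match — must start with `10`
iii → no match
iv → match

iv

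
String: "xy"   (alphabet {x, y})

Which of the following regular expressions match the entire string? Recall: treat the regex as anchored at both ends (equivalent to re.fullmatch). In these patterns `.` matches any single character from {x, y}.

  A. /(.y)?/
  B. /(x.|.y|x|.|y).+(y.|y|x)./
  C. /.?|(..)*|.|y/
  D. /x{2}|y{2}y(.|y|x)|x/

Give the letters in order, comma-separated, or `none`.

A → match
B → no match
C → match
D → no match

A, C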